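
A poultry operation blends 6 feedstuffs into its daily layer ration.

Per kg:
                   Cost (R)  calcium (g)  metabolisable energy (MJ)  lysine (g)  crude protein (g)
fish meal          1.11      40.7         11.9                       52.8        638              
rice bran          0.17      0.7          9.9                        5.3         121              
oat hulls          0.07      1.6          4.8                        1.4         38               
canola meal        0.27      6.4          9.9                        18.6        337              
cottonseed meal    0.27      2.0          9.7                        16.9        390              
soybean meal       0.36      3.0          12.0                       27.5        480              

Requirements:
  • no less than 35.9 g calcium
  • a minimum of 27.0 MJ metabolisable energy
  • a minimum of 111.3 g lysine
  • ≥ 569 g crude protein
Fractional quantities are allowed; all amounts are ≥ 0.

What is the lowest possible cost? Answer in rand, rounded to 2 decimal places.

Set it up as a linear program. Let x1 = kg of fish meal, x2 = kg of rice bran, x3 = kg of oat hulls, x4 = kg of canola meal, x5 = kg of cottonseed meal, x6 = kg of soybean meal.
Minimize 1.11x1 + 0.17x2 + 0.07x3 + 0.27x4 + 0.27x5 + 0.36x6 s.t.:
  40.7x1 + 0.7x2 + 1.6x3 + 6.4x4 + 2x5 + 3x6 ≥ 35.9   (calcium)
  11.9x1 + 9.9x2 + 4.8x3 + 9.9x4 + 9.7x5 + 12x6 ≥ 27   (metabolisable energy)
  52.8x1 + 5.3x2 + 1.4x3 + 18.6x4 + 16.9x5 + 27.5x6 ≥ 111.3   (lysine)
  638x1 + 121x2 + 38x3 + 337x4 + 390x5 + 480x6 ≥ 569   (crude protein)
  x1, x2, x3, x4, x5, x6 ≥ 0.
The cheapest feasible vertex uses only canola meal, soybean meal; fish meal, rice bran, oat hulls, cottonseed meal are not used. There the calcium and lysine constraints are tight.
Solving gives x4 = 5.436, x6 = 0.3709.
Objective = 0.27·5.436 + 0.36·0.3709 = 1.6012.

R1.60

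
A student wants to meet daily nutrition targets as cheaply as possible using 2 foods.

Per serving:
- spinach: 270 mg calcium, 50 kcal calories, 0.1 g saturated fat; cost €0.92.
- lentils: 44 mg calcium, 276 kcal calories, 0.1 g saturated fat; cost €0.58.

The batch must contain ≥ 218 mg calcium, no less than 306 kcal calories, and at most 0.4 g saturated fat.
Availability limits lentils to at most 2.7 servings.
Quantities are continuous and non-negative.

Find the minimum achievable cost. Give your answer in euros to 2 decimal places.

€1.17

Let x1 = servings of spinach, x2 = servings of lentils.
Minimize 0.92x1 + 0.58x2 s.t.:
  270x1 + 44x2 ≥ 218   (calcium)
  50x1 + 276x2 ≥ 306   (calories)
  0.1x1 + 0.1x2 ≤ 0.4   (saturated fat)
  x2 ≤ 2.7
  x1, x2 ≥ 0.
Both inputs are positive at the optimum. Binding constraints: calcium and calories.
That vertex is x1 = 0.6458, x2 = 0.9917.
Cost = 0.92·0.6458 + 0.58·0.9917 = 1.1693.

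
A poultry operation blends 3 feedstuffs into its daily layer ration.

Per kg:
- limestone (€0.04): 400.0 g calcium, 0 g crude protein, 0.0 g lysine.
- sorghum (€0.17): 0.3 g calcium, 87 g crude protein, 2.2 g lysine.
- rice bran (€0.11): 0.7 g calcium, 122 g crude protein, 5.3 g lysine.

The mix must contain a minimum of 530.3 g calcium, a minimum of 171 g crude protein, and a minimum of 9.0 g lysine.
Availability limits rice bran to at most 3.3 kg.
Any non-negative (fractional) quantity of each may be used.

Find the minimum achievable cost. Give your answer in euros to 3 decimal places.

Let x1 = kg of limestone, x2 = kg of sorghum, x3 = kg of rice bran.
min 0.04x1 + 0.17x2 + 0.11x3 s.t.:
  400x1 + 0.3x2 + 0.7x3 ≥ 530.3   (calcium)
  87x2 + 122x3 ≥ 171   (crude protein)
  2.2x2 + 5.3x3 ≥ 9   (lysine)
  x3 ≤ 3.3
  x1, x2, x3 ≥ 0.
At the optimum only limestone, rice bran are positive (sorghum = 0). Binding constraints: calcium and lysine.
That vertex is x1 = 1.323, x3 = 1.698.
Hence cost = 0.04·1.323 + 0.11·1.698 = €0.23970.

€0.240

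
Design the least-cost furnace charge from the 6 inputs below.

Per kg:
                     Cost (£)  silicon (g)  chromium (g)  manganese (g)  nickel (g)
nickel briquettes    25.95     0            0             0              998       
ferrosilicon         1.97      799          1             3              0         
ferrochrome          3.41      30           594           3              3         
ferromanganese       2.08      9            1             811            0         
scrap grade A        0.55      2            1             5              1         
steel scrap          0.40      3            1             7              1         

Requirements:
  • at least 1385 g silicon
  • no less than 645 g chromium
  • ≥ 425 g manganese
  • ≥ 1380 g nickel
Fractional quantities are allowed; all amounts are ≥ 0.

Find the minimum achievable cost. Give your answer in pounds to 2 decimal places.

Set it up as a linear program. Let x1 = kg of nickel briquettes, x2 = kg of ferrosilicon, x3 = kg of ferrochrome, x4 = kg of ferromanganese, x5 = kg of scrap grade A, x6 = kg of steel scrap.
min 25.95x1 + 1.97x2 + 3.41x3 + 2.08x4 + 0.55x5 + 0.4x6 s.t.:
  799x2 + 30x3 + 9x4 + 2x5 + 3x6 ≥ 1385   (silicon)
  1x2 + 594x3 + 1x4 + 1x5 + 1x6 ≥ 645   (chromium)
  3x2 + 3x3 + 811x4 + 5x5 + 7x6 ≥ 425   (manganese)
  998x1 + 3x3 + 1x5 + 1x6 ≥ 1380   (nickel)
  x1, x2, x3, x4, x5, x6 ≥ 0.
The optimal basis is {nickel briquettes, ferrosilicon, ferrochrome, ferromanganese}; scrap grade A, steel scrap drop out. Binding constraints: silicon, chromium, manganese, nickel.
That vertex is x1 = 1.3795, x2 = 1.687, x3 = 1.0822, x4 = 0.5138.
Hence cost = 25.95·1.3795 + 1.97·1.687 + 3.41·1.0822 + 2.08·0.5138 = £43.8804.

£43.88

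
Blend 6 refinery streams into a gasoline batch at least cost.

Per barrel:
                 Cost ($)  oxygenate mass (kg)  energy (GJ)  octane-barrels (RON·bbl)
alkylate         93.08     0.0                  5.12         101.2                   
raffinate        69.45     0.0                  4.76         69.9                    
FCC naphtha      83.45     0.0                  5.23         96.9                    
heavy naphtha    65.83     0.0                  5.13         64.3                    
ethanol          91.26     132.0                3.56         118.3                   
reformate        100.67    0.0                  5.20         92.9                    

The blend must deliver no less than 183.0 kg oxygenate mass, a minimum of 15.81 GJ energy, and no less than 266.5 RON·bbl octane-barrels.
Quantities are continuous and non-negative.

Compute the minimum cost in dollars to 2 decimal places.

Let x1 = barrels of alkylate, x2 = barrels of raffinate, x3 = barrels of FCC naphtha, x4 = barrels of heavy naphtha, x5 = barrels of ethanol, x6 = barrels of reformate.
min 93.08x1 + 69.45x2 + 83.45x3 + 65.83x4 + 91.26x5 + 100.67x6 subject to:
  132x5 ≥ 183   (oxygenate mass)
  5.12x1 + 4.76x2 + 5.23x3 + 5.13x4 + 3.56x5 + 5.2x6 ≥ 15.81   (energy)
  101.2x1 + 69.9x2 + 96.9x3 + 64.3x4 + 118.3x5 + 92.9x6 ≥ 266.5   (octane-barrels)
  x1, x2, x3, x4, x5, x6 ≥ 0.
The cheapest feasible vertex uses only heavy naphtha, ethanol; alkylate, raffinate, FCC naphtha, reformate are not used. There the oxygenate mass and energy constraints are tight.
Optimal quantities: heavy naphtha = 2.1198 barrels, ethanol = 1.3864 barrels.
Hence cost = 65.83·2.1198 + 91.26·1.3864 = $266.0693.

$266.07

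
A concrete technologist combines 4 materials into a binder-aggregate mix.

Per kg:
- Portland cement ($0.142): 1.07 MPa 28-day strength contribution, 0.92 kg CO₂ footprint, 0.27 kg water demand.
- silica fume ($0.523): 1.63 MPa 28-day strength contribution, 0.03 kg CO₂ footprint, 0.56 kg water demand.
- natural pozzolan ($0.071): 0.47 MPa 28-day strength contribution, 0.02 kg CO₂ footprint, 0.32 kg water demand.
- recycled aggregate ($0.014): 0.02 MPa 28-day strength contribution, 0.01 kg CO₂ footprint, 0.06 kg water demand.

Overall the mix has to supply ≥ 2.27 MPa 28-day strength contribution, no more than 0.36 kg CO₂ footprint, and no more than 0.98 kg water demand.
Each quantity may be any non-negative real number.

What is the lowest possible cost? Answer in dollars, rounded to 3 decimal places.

Let x1 = kg of Portland cement, x2 = kg of silica fume, x3 = kg of natural pozzolan, x4 = kg of recycled aggregate.
Minimise 0.142x1 + 0.523x2 + 0.071x3 + 0.014x4 with:
  1.07x1 + 1.63x2 + 0.47x3 + 0.02x4 ≥ 2.27   (28-day strength contribution)
  0.92x1 + 0.03x2 + 0.02x3 + 0.01x4 ≤ 0.36   (CO₂ footprint)
  0.27x1 + 0.56x2 + 0.32x3 + 0.06x4 ≤ 0.98   (water demand)
  x1, x2, x3, x4 ≥ 0.
The cheapest feasible vertex uses only Portland cement, silica fume, natural pozzolan; recycled aggregate is not used. There the 28-day strength contribution, CO₂ footprint, water demand constraints are tight.
So Portland cement = 0.3349 kg, silica fume = 0.7493 kg, natural pozzolan = 1.469 kg.
Cost = 0.142·0.3349 + 0.523·0.7493 + 0.071·1.469 = 0.54374.

$0.544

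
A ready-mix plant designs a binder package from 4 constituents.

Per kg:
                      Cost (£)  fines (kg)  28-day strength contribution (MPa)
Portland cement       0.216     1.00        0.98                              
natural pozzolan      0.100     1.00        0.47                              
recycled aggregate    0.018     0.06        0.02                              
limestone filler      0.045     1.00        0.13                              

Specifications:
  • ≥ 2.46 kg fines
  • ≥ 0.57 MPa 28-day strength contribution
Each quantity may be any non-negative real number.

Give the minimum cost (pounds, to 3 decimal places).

Treat it as an LP. Let x1 = kg of Portland cement, x2 = kg of natural pozzolan, x3 = kg of recycled aggregate, x4 = kg of limestone filler.
Minimise 0.216x1 + 0.1x2 + 0.018x3 + 0.045x4 subject to:
  1x1 + 1x2 + 0.06x3 + 1x4 ≥ 2.46   (fines)
  0.98x1 + 0.47x2 + 0.02x3 + 0.13x4 ≥ 0.57   (28-day strength contribution)
  x1, x2, x3, x4 ≥ 0.
The optimal basis is {natural pozzolan, limestone filler}; Portland cement, recycled aggregate drop out. The fines and 28-day strength contribution requirements are met with equality.
Optimal quantities: natural pozzolan = 0.7359 kg, limestone filler = 1.724 kg.
Total cost: 0.1·0.7359 + 0.045·1.724 = 0.15117.

£0.151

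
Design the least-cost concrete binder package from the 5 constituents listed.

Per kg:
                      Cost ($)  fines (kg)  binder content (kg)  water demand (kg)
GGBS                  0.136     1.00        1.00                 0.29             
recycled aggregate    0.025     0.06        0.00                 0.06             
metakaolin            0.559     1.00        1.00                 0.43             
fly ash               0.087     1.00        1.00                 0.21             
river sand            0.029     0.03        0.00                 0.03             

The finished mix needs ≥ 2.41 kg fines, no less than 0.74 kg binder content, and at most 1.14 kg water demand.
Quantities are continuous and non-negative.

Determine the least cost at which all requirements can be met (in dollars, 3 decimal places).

$0.210

Let x1 = kg of GGBS, x2 = kg of recycled aggregate, x3 = kg of metakaolin, x4 = kg of fly ash, x5 = kg of river sand.
min 0.136x1 + 0.025x2 + 0.559x3 + 0.087x4 + 0.029x5 subject to:
  1x1 + 0.06x2 + 1x3 + 1x4 + 0.03x5 ≥ 2.41   (fines)
  1x1 + 1x3 + 1x4 ≥ 0.74   (binder content)
  0.29x1 + 0.06x2 + 0.43x3 + 0.21x4 + 0.03x5 ≤ 1.14   (water demand)
  x1, x2, x3, x4, x5 ≥ 0.
At the optimum only fly ash is positive (GGBS, recycled aggregate, metakaolin, river sand = 0). Binding constraint: fines.
So fly ash = 2.41 kg.
Cost = 0.087·2.41 = 0.20967.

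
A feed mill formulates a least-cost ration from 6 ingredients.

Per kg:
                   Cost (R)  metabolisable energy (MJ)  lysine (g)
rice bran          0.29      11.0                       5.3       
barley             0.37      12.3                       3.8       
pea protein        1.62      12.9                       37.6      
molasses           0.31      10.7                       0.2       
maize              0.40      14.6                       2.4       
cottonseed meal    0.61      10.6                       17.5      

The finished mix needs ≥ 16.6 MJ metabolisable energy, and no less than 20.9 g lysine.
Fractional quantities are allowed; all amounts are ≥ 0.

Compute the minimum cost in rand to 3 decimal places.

This is a linear program. Let x1 = kg of rice bran, x2 = kg of barley, x3 = kg of pea protein, x4 = kg of molasses, x5 = kg of maize, x6 = kg of cottonseed meal.
Minimize 0.29x1 + 0.37x2 + 1.62x3 + 0.31x4 + 0.4x5 + 0.61x6 subject to:
  11x1 + 12.3x2 + 12.9x3 + 10.7x4 + 14.6x5 + 10.6x6 ≥ 16.6   (metabolisable energy)
  5.3x1 + 3.8x2 + 37.6x3 + 0.2x4 + 2.4x5 + 17.5x6 ≥ 20.9   (lysine)
  x1, x2, x3, x4, x5, x6 ≥ 0.
The optimal basis is {rice bran, cottonseed meal}; barley, pea protein, molasses, maize drop out. Binding constraints: metabolisable energy and lysine.
Solving gives x1 = 0.5059, x6 = 1.041.
Cost = 0.29·0.5059 + 0.61·1.041 = 0.78172.

R0.782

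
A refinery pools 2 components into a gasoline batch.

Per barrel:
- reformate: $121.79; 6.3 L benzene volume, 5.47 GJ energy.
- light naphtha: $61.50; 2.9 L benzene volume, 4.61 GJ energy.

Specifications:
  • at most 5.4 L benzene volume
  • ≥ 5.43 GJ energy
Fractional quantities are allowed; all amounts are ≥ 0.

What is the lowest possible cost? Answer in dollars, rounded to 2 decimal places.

Let x1 = barrels of reformate, x2 = barrels of light naphtha.
Minimize 121.79x1 + 61.5x2 subject to:
  6.3x1 + 2.9x2 ≤ 5.4   (benzene volume)
  5.47x1 + 4.61x2 ≥ 5.43   (energy)
  x1, x2 ≥ 0.
The cheapest feasible vertex uses only light naphtha; reformate is not used. There the energy constraint is tight.
Solving gives x2 = 1.1779.
Cost = 61.5·1.1779 = 72.4409.

$72.44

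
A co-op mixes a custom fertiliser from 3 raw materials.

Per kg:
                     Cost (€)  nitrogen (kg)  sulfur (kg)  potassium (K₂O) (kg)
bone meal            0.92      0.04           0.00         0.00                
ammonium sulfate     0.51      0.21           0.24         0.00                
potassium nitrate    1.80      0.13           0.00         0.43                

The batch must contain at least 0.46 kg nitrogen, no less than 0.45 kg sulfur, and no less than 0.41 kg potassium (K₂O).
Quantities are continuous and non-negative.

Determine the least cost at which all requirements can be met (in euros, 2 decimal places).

Let x1 = kg of bone meal, x2 = kg of ammonium sulfate, x3 = kg of potassium nitrate.
Minimize 0.92x1 + 0.51x2 + 1.8x3 subject to:
  0.04x1 + 0.21x2 + 0.13x3 ≥ 0.46   (nitrogen)
  0.24x2 ≥ 0.45   (sulfur)
  0.43x3 ≥ 0.41   (potassium (K₂O))
  x1, x2, x3 ≥ 0.
The cheapest feasible vertex uses only ammonium sulfate, potassium nitrate; bone meal is not used. The sulfur and potassium (K₂O) requirements are met with equality.
Optimal quantities: ammonium sulfate = 1.875 kg, potassium nitrate = 0.9535 kg.
Total cost: 0.51·1.875 + 1.8·0.9535 = 2.6726.

€2.67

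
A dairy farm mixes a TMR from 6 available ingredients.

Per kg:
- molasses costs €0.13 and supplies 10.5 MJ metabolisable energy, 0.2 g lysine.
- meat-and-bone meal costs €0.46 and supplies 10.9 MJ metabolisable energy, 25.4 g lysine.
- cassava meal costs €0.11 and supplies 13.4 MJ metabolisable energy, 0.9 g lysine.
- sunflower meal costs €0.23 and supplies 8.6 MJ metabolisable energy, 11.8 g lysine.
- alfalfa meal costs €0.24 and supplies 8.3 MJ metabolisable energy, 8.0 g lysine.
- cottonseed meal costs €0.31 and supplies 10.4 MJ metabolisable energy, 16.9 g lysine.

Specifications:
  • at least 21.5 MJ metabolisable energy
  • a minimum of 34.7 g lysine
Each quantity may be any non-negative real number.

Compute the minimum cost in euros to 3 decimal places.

€0.638

This is a linear program. Let x1 = kg of molasses, x2 = kg of meat-and-bone meal, x3 = kg of cassava meal, x4 = kg of sunflower meal, x5 = kg of alfalfa meal, x6 = kg of cottonseed meal.
min 0.13x1 + 0.46x2 + 0.11x3 + 0.23x4 + 0.24x5 + 0.31x6 subject to:
  10.5x1 + 10.9x2 + 13.4x3 + 8.6x4 + 8.3x5 + 10.4x6 ≥ 21.5   (metabolisable energy)
  0.2x1 + 25.4x2 + 0.9x3 + 11.8x4 + 8x5 + 16.9x6 ≥ 34.7   (lysine)
  x1, x2, x3, x4, x5, x6 ≥ 0.
The optimal basis is {cassava meal, cottonseed meal}; molasses, meat-and-bone meal, sunflower meal, alfalfa meal drop out. Binding constraints: metabolisable energy and lysine.
So cassava meal = 0.01138 kg, cottonseed meal = 2.053 kg.
Cost = 0.11·0.01138 + 0.31·2.053 = 0.63768.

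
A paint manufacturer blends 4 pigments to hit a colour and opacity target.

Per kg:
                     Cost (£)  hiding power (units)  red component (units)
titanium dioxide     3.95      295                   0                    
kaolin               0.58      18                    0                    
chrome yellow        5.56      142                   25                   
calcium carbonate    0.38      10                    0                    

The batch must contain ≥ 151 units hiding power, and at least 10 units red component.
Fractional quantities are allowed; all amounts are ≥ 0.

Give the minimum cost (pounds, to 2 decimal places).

This is a linear program. Let x1 = kg of titanium dioxide, x2 = kg of kaolin, x3 = kg of chrome yellow, x4 = kg of calcium carbonate.
Minimise 3.95x1 + 0.58x2 + 5.56x3 + 0.38x4 subject to:
  295x1 + 18x2 + 142x3 + 10x4 ≥ 151   (hiding power)
  25x3 ≥ 10   (red component)
  x1, x2, x3, x4 ≥ 0.
The minimum-cost mix takes nothing from kaolin, calcium carbonate — only titanium dioxide, chrome yellow. The hiding power and red component requirements are met with equality.
Optimal quantities: titanium dioxide = 0.3193 kg, chrome yellow = 0.4 kg.
Cost = 3.95·0.3193 + 5.56·0.4 = 3.4852.

£3.49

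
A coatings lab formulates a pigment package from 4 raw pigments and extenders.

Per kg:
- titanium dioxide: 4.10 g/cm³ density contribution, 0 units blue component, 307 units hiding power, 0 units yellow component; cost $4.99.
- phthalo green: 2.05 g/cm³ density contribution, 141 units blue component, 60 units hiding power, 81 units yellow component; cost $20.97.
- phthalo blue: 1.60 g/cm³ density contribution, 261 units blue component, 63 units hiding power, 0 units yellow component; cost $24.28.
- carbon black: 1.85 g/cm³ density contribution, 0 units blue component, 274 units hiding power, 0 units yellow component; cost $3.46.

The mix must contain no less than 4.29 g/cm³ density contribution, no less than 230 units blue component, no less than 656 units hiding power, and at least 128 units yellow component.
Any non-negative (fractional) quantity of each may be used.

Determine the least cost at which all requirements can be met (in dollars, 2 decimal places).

This is a linear program. Let x1 = kg of titanium dioxide, x2 = kg of phthalo green, x3 = kg of phthalo blue, x4 = kg of carbon black.
min 4.99x1 + 20.97x2 + 24.28x3 + 3.46x4 subject to:
  4.1x1 + 2.05x2 + 1.6x3 + 1.85x4 ≥ 4.29   (density contribution)
  141x2 + 261x3 ≥ 230   (blue component)
  307x1 + 60x2 + 63x3 + 274x4 ≥ 656   (hiding power)
  81x2 ≥ 128   (yellow component)
  x1, x2, x3, x4 ≥ 0.
The optimal basis is {phthalo green, phthalo blue, carbon black}; titanium dioxide drops out. There the blue component, hiding power, yellow component constraints are tight.
That vertex is x2 = 1.58, x3 = 0.02753, x4 = 2.042.
Total cost: 20.97·1.58 + 24.28·0.02753 + 3.46·2.042 = 40.8663.

$40.87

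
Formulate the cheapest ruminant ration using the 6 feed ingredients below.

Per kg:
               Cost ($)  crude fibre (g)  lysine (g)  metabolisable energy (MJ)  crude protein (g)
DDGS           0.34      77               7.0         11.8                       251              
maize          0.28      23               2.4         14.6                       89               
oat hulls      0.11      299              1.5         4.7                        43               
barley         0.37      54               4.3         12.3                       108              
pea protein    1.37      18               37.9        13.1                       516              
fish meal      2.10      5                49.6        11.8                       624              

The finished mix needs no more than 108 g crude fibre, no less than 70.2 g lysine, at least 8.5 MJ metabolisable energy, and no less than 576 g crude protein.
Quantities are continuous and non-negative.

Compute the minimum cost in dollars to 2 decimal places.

This is a linear program. Let x1 = kg of DDGS, x2 = kg of maize, x3 = kg of oat hulls, x4 = kg of barley, x5 = kg of pea protein, x6 = kg of fish meal.
Minimise 0.34x1 + 0.28x2 + 0.11x3 + 0.37x4 + 1.37x5 + 2.1x6 with:
  77x1 + 23x2 + 299x3 + 54x4 + 18x5 + 5x6 ≤ 108   (crude fibre)
  7x1 + 2.4x2 + 1.5x3 + 4.3x4 + 37.9x5 + 49.6x6 ≥ 70.2   (lysine)
  11.8x1 + 14.6x2 + 4.7x3 + 12.3x4 + 13.1x5 + 11.8x6 ≥ 8.5   (metabolisable energy)
  251x1 + 89x2 + 43x3 + 108x4 + 516x5 + 624x6 ≥ 576   (crude protein)
  x1, x2, x3, x4, x5, x6 ≥ 0.
The optimal basis is {pea protein}; DDGS, maize, oat hulls, barley, fish meal drop out. There the lysine constraint is tight.
Solving gives x5 = 1.852.
Hence cost = 1.37·1.852 = $2.5372.

$2.54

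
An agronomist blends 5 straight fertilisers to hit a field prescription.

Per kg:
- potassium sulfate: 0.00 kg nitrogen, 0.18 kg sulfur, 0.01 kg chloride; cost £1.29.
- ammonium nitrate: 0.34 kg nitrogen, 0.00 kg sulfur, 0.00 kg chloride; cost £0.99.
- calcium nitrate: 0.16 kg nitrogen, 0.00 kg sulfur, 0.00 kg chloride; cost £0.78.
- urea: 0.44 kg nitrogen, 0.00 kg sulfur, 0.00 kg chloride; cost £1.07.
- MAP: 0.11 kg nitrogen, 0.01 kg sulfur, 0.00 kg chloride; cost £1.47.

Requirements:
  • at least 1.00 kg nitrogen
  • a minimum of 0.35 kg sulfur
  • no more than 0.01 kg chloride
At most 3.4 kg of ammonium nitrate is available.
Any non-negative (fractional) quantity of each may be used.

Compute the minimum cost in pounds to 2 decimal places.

Let x1 = kg of potassium sulfate, x2 = kg of ammonium nitrate, x3 = kg of calcium nitrate, x4 = kg of urea, x5 = kg of MAP.
min 1.29x1 + 0.99x2 + 0.78x3 + 1.07x4 + 1.47x5 subject to:
  0.34x2 + 0.16x3 + 0.44x4 + 0.11x5 ≥ 1   (nitrogen)
  0.18x1 + 0.01x5 ≥ 0.35   (sulfur)
  0.01x1 ≤ 0.01   (chloride)
  x2 ≤ 3.4
  x1, x2, x3, x4, x5 ≥ 0.
The optimal basis is {potassium sulfate, MAP}; ammonium nitrate, calcium nitrate, urea drop out. The sulfur and chloride requirements are met with equality.
Optimal quantities: potassium sulfate = 1 kg, MAP = 17 kg.
Cost = 1.29·1 + 1.47·17 = 26.2800.

£26.28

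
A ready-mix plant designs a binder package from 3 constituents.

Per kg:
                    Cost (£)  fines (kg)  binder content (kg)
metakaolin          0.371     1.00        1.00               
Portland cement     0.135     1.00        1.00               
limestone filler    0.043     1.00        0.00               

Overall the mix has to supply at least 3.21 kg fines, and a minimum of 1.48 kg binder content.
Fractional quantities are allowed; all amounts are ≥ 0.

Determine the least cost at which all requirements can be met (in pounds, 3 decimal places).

£0.274

Treat it as an LP. Let x1 = kg of metakaolin, x2 = kg of Portland cement, x3 = kg of limestone filler.
Minimise 0.371x1 + 0.135x2 + 0.043x3 subject to:
  1x1 + 1x2 + 1x3 ≥ 3.21   (fines)
  1x1 + 1x2 ≥ 1.48   (binder content)
  x1, x2, x3 ≥ 0.
At the optimum only Portland cement, limestone filler are positive (metakaolin = 0). There the fines and binder content constraints are tight.
Optimal quantities: Portland cement = 1.48 kg, limestone filler = 1.73 kg.
Objective = 0.135·1.48 + 0.043·1.73 = 0.27419.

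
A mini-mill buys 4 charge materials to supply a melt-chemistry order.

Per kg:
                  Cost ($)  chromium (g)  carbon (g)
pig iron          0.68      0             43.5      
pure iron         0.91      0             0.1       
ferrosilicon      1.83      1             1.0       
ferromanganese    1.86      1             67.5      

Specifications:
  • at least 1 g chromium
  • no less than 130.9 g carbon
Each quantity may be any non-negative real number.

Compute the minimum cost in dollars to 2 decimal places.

$2.85

This is a linear program. Let x1 = kg of pig iron, x2 = kg of pure iron, x3 = kg of ferrosilicon, x4 = kg of ferromanganese.
Minimise 0.68x1 + 0.91x2 + 1.83x3 + 1.86x4 subject to:
  1x3 + 1x4 ≥ 1   (chromium)
  43.5x1 + 0.1x2 + 1x3 + 67.5x4 ≥ 130.9   (carbon)
  x1, x2, x3, x4 ≥ 0.
The minimum-cost mix takes nothing from pure iron, ferrosilicon — only pig iron, ferromanganese. There the chromium and carbon constraints are tight.
That vertex is x1 = 1.457, x4 = 1.
Cost = 0.68·1.457 + 1.86·1 = 2.8508.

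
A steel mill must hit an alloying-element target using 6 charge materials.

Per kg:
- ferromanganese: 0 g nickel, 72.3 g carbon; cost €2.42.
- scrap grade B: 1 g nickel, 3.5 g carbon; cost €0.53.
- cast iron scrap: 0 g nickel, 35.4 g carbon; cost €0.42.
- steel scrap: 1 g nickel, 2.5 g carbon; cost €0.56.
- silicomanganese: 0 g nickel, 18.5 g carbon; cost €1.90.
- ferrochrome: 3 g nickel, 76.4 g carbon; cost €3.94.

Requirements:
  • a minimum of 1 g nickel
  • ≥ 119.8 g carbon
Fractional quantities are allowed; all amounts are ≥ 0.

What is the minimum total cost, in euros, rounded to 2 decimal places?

Set it up as a linear program. Let x1 = kg of ferromanganese, x2 = kg of scrap grade B, x3 = kg of cast iron scrap, x4 = kg of steel scrap, x5 = kg of silicomanganese, x6 = kg of ferrochrome.
min 2.42x1 + 0.53x2 + 0.42x3 + 0.56x4 + 1.9x5 + 3.94x6 s.t.:
  1x2 + 1x4 + 3x6 ≥ 1   (nickel)
  72.3x1 + 3.5x2 + 35.4x3 + 2.5x4 + 18.5x5 + 76.4x6 ≥ 119.8   (carbon)
  x1, x2, x3, x4, x5, x6 ≥ 0.
The cheapest feasible vertex uses only scrap grade B, cast iron scrap; ferromanganese, steel scrap, silicomanganese, ferrochrome are not used. There the nickel and carbon constraints are tight.
So scrap grade B = 1 kg, cast iron scrap = 3.285 kg.
Objective = 0.53·1 + 0.42·3.285 = 1.9097.

€1.91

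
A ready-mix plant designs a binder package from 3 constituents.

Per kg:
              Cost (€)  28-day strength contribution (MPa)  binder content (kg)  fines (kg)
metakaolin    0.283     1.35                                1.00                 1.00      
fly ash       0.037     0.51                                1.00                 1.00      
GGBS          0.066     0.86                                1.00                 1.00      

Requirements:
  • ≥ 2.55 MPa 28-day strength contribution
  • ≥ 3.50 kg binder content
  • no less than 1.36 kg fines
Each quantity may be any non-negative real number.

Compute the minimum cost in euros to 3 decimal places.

Let x1 = kg of metakaolin, x2 = kg of fly ash, x3 = kg of GGBS.
Minimise 0.283x1 + 0.037x2 + 0.066x3 s.t.:
  1.35x1 + 0.51x2 + 0.86x3 ≥ 2.55   (28-day strength contribution)
  1x1 + 1x2 + 1x3 ≥ 3.5   (binder content)
  1x1 + 1x2 + 1x3 ≥ 1.36   (fines)
  x1, x2, x3 ≥ 0.
At the optimum only fly ash is positive (metakaolin, GGBS = 0). Binding constraint: 28-day strength contribution.
That vertex is x2 = 5.
Total cost: 0.037·5 = 0.18500.

€0.185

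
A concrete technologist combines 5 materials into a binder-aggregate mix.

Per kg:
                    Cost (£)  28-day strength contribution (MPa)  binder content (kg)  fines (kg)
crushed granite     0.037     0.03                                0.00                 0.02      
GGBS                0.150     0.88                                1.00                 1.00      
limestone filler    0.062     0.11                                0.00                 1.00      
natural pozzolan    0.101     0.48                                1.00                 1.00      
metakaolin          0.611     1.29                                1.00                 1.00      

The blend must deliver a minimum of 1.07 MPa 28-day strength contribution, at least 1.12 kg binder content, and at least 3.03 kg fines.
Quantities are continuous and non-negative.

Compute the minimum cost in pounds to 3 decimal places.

£0.266

Let x1 = kg of crushed granite, x2 = kg of GGBS, x3 = kg of limestone filler, x4 = kg of natural pozzolan, x5 = kg of metakaolin.
Minimise 0.037x1 + 0.15x2 + 0.062x3 + 0.101x4 + 0.611x5 with:
  0.03x1 + 0.88x2 + 0.11x3 + 0.48x4 + 1.29x5 ≥ 1.07   (28-day strength contribution)
  1x2 + 1x4 + 1x5 ≥ 1.12   (binder content)
  0.02x1 + 1x2 + 1x3 + 1x4 + 1x5 ≥ 3.03   (fines)
  x1, x2, x3, x4, x5 ≥ 0.
The optimal basis is {limestone filler, natural pozzolan}; crushed granite, GGBS, metakaolin drop out. Binding constraints: 28-day strength contribution and fines.
That vertex is x3 = 1.039, x4 = 1.991.
Hence cost = 0.062·1.039 + 0.101·1.991 = £0.26551.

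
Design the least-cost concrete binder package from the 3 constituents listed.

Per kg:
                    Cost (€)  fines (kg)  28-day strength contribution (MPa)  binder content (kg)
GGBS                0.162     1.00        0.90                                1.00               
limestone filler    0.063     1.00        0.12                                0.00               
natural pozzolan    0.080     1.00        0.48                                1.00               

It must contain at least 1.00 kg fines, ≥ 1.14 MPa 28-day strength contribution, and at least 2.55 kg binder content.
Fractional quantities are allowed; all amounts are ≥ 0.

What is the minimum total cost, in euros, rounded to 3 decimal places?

Set it up as a linear program. Let x1 = kg of GGBS, x2 = kg of limestone filler, x3 = kg of natural pozzolan.
Minimize 0.162x1 + 0.063x2 + 0.08x3 s.t.:
  1x1 + 1x2 + 1x3 ≥ 1   (fines)
  0.9x1 + 0.12x2 + 0.48x3 ≥ 1.14   (28-day strength contribution)
  1x1 + 1x3 ≥ 2.55   (binder content)
  x1, x2, x3 ≥ 0.
The cheapest feasible vertex uses only natural pozzolan; GGBS, limestone filler are not used. The binder content requirement is met with equality.
Solving gives x3 = 2.55.
Objective = 0.08·2.55 = 0.20400.

€0.204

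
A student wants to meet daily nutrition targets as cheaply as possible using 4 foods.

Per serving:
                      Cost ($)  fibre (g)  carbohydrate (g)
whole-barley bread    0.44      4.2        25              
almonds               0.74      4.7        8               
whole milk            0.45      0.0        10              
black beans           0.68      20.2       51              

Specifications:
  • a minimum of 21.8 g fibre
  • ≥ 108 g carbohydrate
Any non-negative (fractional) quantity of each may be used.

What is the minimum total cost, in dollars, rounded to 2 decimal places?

$1.44

This is a linear program. Let x1 = servings of whole-barley bread, x2 = servings of almonds, x3 = servings of whole milk, x4 = servings of black beans.
Minimize 0.44x1 + 0.74x2 + 0.45x3 + 0.68x4 s.t.:
  4.2x1 + 4.7x2 + 20.2x4 ≥ 21.8   (fibre)
  25x1 + 8x2 + 10x3 + 51x4 ≥ 108   (carbohydrate)
  x1, x2, x3, x4 ≥ 0.
The cheapest feasible vertex uses only black beans; whole-barley bread, almonds, whole milk are not used. The carbohydrate requirement is met with equality.
Solving gives x4 = 2.118.
Total cost: 0.68·2.118 = 1.4402.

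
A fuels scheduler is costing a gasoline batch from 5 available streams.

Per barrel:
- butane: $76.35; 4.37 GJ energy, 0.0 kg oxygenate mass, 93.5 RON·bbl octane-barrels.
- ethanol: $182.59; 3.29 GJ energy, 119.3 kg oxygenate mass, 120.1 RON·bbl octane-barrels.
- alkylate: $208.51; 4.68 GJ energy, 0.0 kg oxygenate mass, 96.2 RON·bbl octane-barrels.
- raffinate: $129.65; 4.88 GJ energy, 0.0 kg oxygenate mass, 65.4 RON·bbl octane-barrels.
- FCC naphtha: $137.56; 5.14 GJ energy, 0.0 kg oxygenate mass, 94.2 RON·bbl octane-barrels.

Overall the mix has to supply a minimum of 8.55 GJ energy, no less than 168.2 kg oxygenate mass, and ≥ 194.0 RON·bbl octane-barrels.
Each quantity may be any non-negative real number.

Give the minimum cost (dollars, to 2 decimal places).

Let x1 = barrels of butane, x2 = barrels of ethanol, x3 = barrels of alkylate, x4 = barrels of raffinate, x5 = barrels of FCC naphtha.
Minimise 76.35x1 + 182.59x2 + 208.51x3 + 129.65x4 + 137.56x5 s.t.:
  4.37x1 + 3.29x2 + 4.68x3 + 4.88x4 + 5.14x5 ≥ 8.55   (energy)
  119.3x2 ≥ 168.2   (oxygenate mass)
  93.5x1 + 120.1x2 + 96.2x3 + 65.4x4 + 94.2x5 ≥ 194   (octane-barrels)
  x1, x2, x3, x4, x5 ≥ 0.
The cheapest feasible vertex uses only butane, ethanol; alkylate, raffinate, FCC naphtha are not used. Binding constraints: energy and oxygenate mass.
Solving gives x1 = 0.89507, x2 = 1.4099.
Total cost: 76.35·0.89507 + 182.59·1.4099 = 325.7722.

$325.77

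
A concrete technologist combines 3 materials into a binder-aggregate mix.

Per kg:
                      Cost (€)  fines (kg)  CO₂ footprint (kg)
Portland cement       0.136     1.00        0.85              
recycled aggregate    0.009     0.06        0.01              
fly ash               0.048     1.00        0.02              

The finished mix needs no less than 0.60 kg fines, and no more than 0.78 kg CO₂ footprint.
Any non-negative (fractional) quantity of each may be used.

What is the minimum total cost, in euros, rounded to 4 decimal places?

€0.0288

Let x1 = kg of Portland cement, x2 = kg of recycled aggregate, x3 = kg of fly ash.
min 0.136x1 + 0.009x2 + 0.048x3 with:
  1x1 + 0.06x2 + 1x3 ≥ 0.6   (fines)
  0.85x1 + 0.01x2 + 0.02x3 ≤ 0.78   (CO₂ footprint)
  x1, x2, x3 ≥ 0.
The optimal basis is {fly ash}; Portland cement, recycled aggregate drop out. There the fines constraint is tight.
Optimal quantities: fly ash = 0.6 kg.
Hence cost = 0.048·0.6 = €0.028800.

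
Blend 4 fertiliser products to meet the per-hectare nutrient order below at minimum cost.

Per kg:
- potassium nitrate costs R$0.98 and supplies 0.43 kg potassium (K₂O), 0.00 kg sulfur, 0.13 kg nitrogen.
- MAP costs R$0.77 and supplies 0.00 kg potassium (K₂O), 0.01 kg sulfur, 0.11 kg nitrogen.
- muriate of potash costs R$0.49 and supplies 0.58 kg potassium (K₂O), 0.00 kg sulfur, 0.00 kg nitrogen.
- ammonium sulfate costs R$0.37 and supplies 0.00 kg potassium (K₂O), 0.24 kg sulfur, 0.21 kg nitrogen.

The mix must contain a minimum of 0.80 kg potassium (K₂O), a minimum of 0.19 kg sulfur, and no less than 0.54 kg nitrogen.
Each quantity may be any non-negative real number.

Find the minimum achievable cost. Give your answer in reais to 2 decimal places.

R$1.63

Set it up as a linear program. Let x1 = kg of potassium nitrate, x2 = kg of MAP, x3 = kg of muriate of potash, x4 = kg of ammonium sulfate.
Minimise 0.98x1 + 0.77x2 + 0.49x3 + 0.37x4 subject to:
  0.43x1 + 0.58x3 ≥ 0.8   (potassium (K₂O))
  0.01x2 + 0.24x4 ≥ 0.19   (sulfur)
  0.13x1 + 0.11x2 + 0.21x4 ≥ 0.54   (nitrogen)
  x1, x2, x3, x4 ≥ 0.
The optimal basis is {muriate of potash, ammonium sulfate}; potassium nitrate, MAP drop out. There the potassium (K₂O) and nitrogen constraints are tight.
So muriate of potash = 1.379 kg, ammonium sulfate = 2.571 kg.
Cost = 0.49·1.379 + 0.37·2.571 = 1.6270.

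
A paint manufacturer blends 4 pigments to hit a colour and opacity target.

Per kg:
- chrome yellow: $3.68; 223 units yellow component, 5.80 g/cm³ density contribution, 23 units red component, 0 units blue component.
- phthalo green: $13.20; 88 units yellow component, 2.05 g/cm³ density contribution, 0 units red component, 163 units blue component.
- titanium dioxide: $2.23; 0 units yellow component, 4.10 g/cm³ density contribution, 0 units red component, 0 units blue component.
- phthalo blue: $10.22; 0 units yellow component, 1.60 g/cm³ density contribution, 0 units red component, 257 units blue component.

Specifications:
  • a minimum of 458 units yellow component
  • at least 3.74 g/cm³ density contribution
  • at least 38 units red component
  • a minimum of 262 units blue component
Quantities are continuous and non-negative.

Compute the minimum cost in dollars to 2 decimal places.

$17.98

Treat it as an LP. Let x1 = kg of chrome yellow, x2 = kg of phthalo green, x3 = kg of titanium dioxide, x4 = kg of phthalo blue.
Minimise 3.68x1 + 13.2x2 + 2.23x3 + 10.22x4 s.t.:
  223x1 + 88x2 ≥ 458   (yellow component)
  5.8x1 + 2.05x2 + 4.1x3 + 1.6x4 ≥ 3.74   (density contribution)
  23x1 ≥ 38   (red component)
  163x2 + 257x4 ≥ 262   (blue component)
  x1, x2, x3, x4 ≥ 0.
The optimal basis is {chrome yellow, phthalo blue}; phthalo green, titanium dioxide drop out. The yellow component and blue component requirements are met with equality.
So chrome yellow = 2.0538 kg, phthalo blue = 1.0195 kg.
Hence cost = 3.68·2.0538 + 10.22·1.0195 = $17.9773.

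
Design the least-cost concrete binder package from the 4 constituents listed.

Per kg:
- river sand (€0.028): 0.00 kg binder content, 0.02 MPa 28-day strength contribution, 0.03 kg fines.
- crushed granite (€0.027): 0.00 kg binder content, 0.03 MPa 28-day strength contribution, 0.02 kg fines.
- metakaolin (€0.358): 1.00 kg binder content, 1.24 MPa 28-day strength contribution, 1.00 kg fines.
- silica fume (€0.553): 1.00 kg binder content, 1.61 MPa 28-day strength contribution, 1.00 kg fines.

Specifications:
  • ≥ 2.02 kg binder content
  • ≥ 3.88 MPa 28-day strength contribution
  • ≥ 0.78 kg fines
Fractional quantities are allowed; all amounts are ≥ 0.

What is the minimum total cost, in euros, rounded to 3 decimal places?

€1.120

Set it up as a linear program. Let x1 = kg of river sand, x2 = kg of crushed granite, x3 = kg of metakaolin, x4 = kg of silica fume.
min 0.028x1 + 0.027x2 + 0.358x3 + 0.553x4 s.t.:
  1x3 + 1x4 ≥ 2.02   (binder content)
  0.02x1 + 0.03x2 + 1.24x3 + 1.61x4 ≥ 3.88   (28-day strength contribution)
  0.03x1 + 0.02x2 + 1x3 + 1x4 ≥ 0.78   (fines)
  x1, x2, x3, x4 ≥ 0.
The cheapest feasible vertex uses only metakaolin; river sand, crushed granite, silica fume are not used. Binding constraint: 28-day strength contribution.
Optimal quantities: metakaolin = 3.129 kg.
Cost = 0.358·3.129 = 1.12018.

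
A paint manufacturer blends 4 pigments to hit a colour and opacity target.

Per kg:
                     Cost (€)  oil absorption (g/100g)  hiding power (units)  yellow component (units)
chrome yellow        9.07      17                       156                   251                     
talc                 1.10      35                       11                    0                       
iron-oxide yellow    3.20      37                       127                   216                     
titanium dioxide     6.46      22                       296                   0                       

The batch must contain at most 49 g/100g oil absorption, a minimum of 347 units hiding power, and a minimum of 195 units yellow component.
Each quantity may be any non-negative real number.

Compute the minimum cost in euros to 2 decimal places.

€8.28

Treat it as an LP. Let x1 = kg of chrome yellow, x2 = kg of talc, x3 = kg of iron-oxide yellow, x4 = kg of titanium dioxide.
Minimize 9.07x1 + 1.1x2 + 3.2x3 + 6.46x4 with:
  17x1 + 35x2 + 37x3 + 22x4 ≤ 49   (oil absorption)
  156x1 + 11x2 + 127x3 + 296x4 ≥ 347   (hiding power)
  251x1 + 216x3 ≥ 195   (yellow component)
  x1, x2, x3, x4 ≥ 0.
The minimum-cost mix takes nothing from talc — only chrome yellow, iron-oxide yellow, titanium dioxide. Binding constraints: oil absorption, hiding power, yellow component.
Solving gives x1 = 0.0628, x3 = 0.8298, x4 = 0.7832.
Total cost: 9.07·0.0628 + 3.2·0.8298 + 6.46·0.7832 = 8.2844.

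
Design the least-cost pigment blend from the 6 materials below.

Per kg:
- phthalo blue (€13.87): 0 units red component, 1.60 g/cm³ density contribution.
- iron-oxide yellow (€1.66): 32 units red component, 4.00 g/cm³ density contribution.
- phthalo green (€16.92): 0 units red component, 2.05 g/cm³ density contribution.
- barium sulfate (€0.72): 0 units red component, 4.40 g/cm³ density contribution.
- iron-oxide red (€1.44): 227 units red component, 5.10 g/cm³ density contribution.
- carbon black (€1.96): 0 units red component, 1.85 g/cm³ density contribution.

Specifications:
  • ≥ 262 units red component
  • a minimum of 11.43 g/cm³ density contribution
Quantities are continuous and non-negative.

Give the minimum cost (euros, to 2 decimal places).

€2.57

Let x1 = kg of phthalo blue, x2 = kg of iron-oxide yellow, x3 = kg of phthalo green, x4 = kg of barium sulfate, x5 = kg of iron-oxide red, x6 = kg of carbon black.
Minimize 13.87x1 + 1.66x2 + 16.92x3 + 0.72x4 + 1.44x5 + 1.96x6 s.t.:
  32x2 + 227x5 ≥ 262   (red component)
  1.6x1 + 4x2 + 2.05x3 + 4.4x4 + 5.1x5 + 1.85x6 ≥ 11.43   (density contribution)
  x1, x2, x3, x4, x5, x6 ≥ 0.
The optimal basis is {barium sulfate, iron-oxide red}; phthalo blue, iron-oxide yellow, phthalo green, carbon black drop out. Binding constraints: red component and density contribution.
That vertex is x4 = 1.26, x5 = 1.154.
Total cost: 0.72·1.26 + 1.44·1.154 = 2.5690.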